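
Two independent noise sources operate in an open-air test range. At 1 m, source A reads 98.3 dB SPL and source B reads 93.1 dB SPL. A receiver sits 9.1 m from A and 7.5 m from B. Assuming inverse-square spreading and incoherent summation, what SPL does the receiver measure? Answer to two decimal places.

80.72 dB SPL

At the listener: L_A = 98.3 − 20·log₁₀(9.1) = 79.119 dB; L_B = 93.1 − 20·log₁₀(7.5) = 75.599 dB.
Combined: 10·log₁₀(10^(79.119/10)+10^(75.599/10)) = 80.72 dB SPL.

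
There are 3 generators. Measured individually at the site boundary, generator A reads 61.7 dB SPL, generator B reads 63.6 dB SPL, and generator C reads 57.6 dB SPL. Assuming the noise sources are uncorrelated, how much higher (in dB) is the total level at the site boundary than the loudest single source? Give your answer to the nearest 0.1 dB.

Add the sources as powers (linear), then convert back to dB:
L_total = 10·log₁₀(10^(61.7/10) + 10^(63.6/10) + 10^(57.6/10)) = 66.38 dB SPL.
Excess over the loudest (63.6 dB): 66.38 − 63.6 = 2.8 dB.

2.8 dB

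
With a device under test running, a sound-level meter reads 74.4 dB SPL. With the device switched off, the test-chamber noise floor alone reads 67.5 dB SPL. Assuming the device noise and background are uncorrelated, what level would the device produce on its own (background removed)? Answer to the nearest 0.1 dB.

73.4 dB SPL

Remove the background by subtracting linear intensities:
L_src = 10·log₁₀(10^(74.4/10) − 10^(67.5/10)) = 10·log₁₀(21920000) = 73.4 dB SPL.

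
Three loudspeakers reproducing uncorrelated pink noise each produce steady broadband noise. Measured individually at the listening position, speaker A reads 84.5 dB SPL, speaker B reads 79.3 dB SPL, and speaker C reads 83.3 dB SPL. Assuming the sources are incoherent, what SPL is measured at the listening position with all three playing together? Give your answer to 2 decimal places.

87.64 dB SPL

Add the sources as powers (linear), then convert back to dB:
L_total = 10·log₁₀(10^(84.5/10) + 10^(79.3/10) + 10^(83.3/10)) = 10·log₁₀(580700000) = 87.64 dB SPL.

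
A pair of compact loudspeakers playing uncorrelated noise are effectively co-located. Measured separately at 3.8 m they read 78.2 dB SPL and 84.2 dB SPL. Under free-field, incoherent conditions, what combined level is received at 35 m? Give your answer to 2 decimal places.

Combined at 3.8 m: 10·log₁₀(10^(78.2/10)+10^(84.2/10)) = 85.173 dB SPL.
Then apply −20·log₁₀(35/3.8) = -19.286 dB → 65.89 dB SPL.

65.89 dB SPL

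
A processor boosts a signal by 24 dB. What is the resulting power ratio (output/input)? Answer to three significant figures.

251

Power ratio = 10^(dB/10).
10^(24/10) = 10^(2.400) = 251.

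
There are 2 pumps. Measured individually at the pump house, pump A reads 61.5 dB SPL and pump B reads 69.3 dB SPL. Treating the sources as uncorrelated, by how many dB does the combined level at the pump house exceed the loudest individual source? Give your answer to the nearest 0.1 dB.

Uncorrelated sources add in intensity (power), not in dB.
L_total = 10·log₁₀(10^(61.5/10) + 10^(69.3/10)) = 69.97 dB SPL.
Excess over the loudest (69.3 dB): 69.97 − 69.3 = 0.7 dB.

0.7 dB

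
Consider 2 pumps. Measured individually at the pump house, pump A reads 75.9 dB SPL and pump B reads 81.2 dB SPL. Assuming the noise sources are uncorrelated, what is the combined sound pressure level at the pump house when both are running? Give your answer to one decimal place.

82.3 dB SPL

Incoherent sources sum as intensities:
L_total = 10·log₁₀(10^(75.9/10) + 10^(81.2/10)) = 10·log₁₀(170700000) = 82.3 dB SPL.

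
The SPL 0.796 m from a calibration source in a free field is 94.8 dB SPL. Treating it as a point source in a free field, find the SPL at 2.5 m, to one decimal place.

84.9 dB SPL

Free-field point source: level drops by 20·log₁₀ of the distance ratio.
ΔL = −20·log₁₀(2.5/0.796) = -9.94 dB, so L₂ = 94.8 + (-9.94) = 84.9 dB SPL.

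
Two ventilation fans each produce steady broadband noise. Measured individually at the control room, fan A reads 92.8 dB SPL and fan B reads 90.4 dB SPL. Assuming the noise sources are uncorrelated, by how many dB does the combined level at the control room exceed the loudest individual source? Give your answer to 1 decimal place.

Add the sources as powers (linear), then convert back to dB:
L_total = 10·log₁₀(10^(92.8/10) + 10^(90.4/10)) = 94.77 dB SPL.
Excess over the loudest (92.8 dB): 94.77 − 92.8 = 2.0 dB.

2.0 dB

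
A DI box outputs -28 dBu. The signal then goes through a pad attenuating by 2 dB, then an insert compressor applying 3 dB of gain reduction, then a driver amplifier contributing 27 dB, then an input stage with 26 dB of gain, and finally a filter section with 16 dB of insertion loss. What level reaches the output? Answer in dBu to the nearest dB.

+4 dBu

Cascaded gains and losses add directly in dB.
-28 − 2 − 3 + 27 + 26 − 16 = +4 dBu.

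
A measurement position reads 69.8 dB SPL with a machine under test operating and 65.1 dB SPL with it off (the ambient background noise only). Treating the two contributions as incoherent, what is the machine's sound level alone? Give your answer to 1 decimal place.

68.0 dB SPL

Background correction is a power subtraction:
L_src = 10·log₁₀(10^(69.8/10) − 10^(65.1/10)) = 10·log₁₀(6314000) = 68.0 dB SPL.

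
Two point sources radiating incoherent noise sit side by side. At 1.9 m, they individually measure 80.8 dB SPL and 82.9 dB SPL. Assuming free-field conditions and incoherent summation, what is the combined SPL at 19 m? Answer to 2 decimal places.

64.99 dB SPL

Combined at 1.9 m: 10·log₁₀(10^(80.8/10)+10^(82.9/10)) = 84.986 dB SPL.
Then apply −20·log₁₀(19/1.9) = -20.000 dB → 64.99 dB SPL.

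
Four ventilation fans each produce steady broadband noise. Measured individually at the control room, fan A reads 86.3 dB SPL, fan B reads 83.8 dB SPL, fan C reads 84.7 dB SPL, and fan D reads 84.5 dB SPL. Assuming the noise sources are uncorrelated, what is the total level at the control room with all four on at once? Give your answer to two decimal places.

Uncorrelated sources add in intensity (power), not in dB.
L_total = 10·log₁₀(10^(86.3/10) + 10^(83.8/10) + 10^(84.7/10) + 10^(84.5/10)) = 10·log₁₀(1243000000) = 90.95 dB SPL.

90.95 dB SPL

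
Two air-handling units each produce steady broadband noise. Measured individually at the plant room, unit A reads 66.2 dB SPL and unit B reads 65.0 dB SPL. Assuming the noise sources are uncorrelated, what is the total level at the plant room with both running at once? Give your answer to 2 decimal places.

68.65 dB SPL

Incoherent sources sum as intensities:
L_total = 10·log₁₀(10^(66.2/10) + 10^(65.0/10)) = 10·log₁₀(7331000) = 68.65 dB SPL.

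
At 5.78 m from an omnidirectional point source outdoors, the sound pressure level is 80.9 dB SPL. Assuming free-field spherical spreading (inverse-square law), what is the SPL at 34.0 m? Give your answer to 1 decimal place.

65.5 dB SPL

Inverse-square spreading gives ΔL = −20·log₁₀(d₂/d₁).
ΔL = −20·log₁₀(34.0/5.78) = -15.39 dB, so L₂ = 80.9 + (-15.39) = 65.5 dB SPL.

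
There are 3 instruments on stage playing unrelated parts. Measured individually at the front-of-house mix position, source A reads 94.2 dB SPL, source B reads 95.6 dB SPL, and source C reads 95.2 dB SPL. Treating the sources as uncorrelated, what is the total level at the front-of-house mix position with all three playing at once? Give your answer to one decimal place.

Uncorrelated sources add in intensity (power), not in dB.
L_total = 10·log₁₀(10^(94.2/10) + 10^(95.6/10) + 10^(95.2/10)) = 10·log₁₀(9572000000) = 99.8 dB SPL.

99.8 dB SPL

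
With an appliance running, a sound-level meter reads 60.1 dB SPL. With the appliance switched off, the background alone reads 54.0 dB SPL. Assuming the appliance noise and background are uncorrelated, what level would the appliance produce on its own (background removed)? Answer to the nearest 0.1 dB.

58.9 dB SPL

Subtract intensities: L_src = 10·log₁₀(10^(L_total/10) − 10^(L_bg/10)).
L_src = 10·log₁₀(10^(60.1/10) − 10^(54.0/10)) = 10·log₁₀(772100) = 58.9 dB SPL.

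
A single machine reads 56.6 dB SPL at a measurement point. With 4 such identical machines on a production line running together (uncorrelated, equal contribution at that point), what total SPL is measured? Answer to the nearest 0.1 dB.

62.6 dB SPL

4 equal incoherent sources raise the level by 10·log₁₀(4) = 6.02 dB.
L_total = 56.6 + 6.02 = 62.6 dB SPL.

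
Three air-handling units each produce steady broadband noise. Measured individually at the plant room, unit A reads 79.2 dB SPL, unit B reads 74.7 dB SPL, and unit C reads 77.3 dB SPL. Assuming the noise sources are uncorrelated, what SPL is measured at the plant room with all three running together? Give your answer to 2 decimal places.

Uncorrelated sources add in intensity (power), not in dB.
L_total = 10·log₁₀(10^(79.2/10) + 10^(74.7/10) + 10^(77.3/10)) = 10·log₁₀(166400000) = 82.21 dB SPL.

82.21 dB SPL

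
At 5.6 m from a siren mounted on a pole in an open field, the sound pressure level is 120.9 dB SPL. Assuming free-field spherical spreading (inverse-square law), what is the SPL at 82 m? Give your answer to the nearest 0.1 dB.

For a point source in a free field, ΔL = −20·log₁₀(d₂/d₁).
ΔL = −20·log₁₀(82/5.6) = -23.31 dB, so L₂ = 120.9 + (-23.31) = 97.6 dB SPL.

97.6 dB SPL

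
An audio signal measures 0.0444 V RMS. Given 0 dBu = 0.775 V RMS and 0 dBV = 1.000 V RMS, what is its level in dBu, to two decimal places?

dBu = 20·log₁₀(V / 0.775 V).
20·log₁₀(0.0444/0.775) = -24.84 dBu.

-24.84 dBu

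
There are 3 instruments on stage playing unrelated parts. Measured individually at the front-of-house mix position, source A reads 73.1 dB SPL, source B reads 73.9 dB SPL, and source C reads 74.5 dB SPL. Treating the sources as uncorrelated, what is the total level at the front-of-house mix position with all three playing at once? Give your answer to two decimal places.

Uncorrelated sources add in intensity (power), not in dB.
L_total = 10·log₁₀(10^(73.1/10) + 10^(73.9/10) + 10^(74.5/10)) = 10·log₁₀(73150000) = 78.64 dB SPL.

78.64 dB SPL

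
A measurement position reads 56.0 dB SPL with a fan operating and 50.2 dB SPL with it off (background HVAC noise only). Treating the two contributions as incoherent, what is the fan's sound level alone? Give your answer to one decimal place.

Background correction is a power subtraction:
L_src = 10·log₁₀(10^(56.0/10) − 10^(50.2/10)) = 10·log₁₀(293400) = 54.7 dB SPL.

54.7 dB SPL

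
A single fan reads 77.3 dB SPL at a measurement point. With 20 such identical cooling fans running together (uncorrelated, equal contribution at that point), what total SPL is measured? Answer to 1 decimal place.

20 equal incoherent sources raise the level by 10·log₁₀(20) = 13.01 dB.
L_total = 77.3 + 13.01 = 90.3 dB SPL.

90.3 dB SPL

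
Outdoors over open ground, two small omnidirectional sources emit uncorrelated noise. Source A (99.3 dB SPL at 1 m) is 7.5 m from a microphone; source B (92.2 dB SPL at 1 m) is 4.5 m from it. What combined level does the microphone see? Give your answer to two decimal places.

83.68 dB SPL

At the listener: L_A = 99.3 − 20·log₁₀(7.5) = 81.799 dB; L_B = 92.2 − 20·log₁₀(4.5) = 79.136 dB.
Combined: 10·log₁₀(10^(81.799/10)+10^(79.136/10)) = 83.68 dB SPL.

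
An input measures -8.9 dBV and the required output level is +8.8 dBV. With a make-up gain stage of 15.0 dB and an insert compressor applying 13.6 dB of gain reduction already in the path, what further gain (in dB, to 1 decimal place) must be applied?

The required make-up gain is the shortfall in the dB sum.
G = +8.8 − (-8.9) − 15.0 + 13.6 = 16.3 dB.

16.3 dB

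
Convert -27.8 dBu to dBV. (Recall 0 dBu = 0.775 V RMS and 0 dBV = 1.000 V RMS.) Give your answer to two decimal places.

The offset between the scales is 20·log₁₀(0.775/1.000) = −2.214 dB.
So dBV = -27.8 − 2.214 = -30.01 dBV.

-30.01 dBV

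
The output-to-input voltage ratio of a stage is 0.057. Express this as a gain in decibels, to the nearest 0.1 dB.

For a voltage ratio, dB = 20·log₁₀(V₂/V₁).
20·log₁₀(0.057) = -24.9 dB.

-24.9 dB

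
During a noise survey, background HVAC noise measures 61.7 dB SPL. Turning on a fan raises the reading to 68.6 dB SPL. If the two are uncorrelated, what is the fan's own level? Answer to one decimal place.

Subtract intensities: L_src = 10·log₁₀(10^(L_total/10) − 10^(L_bg/10)).
L_src = 10·log₁₀(10^(68.6/10) − 10^(61.7/10)) = 10·log₁₀(5765000) = 67.6 dB SPL.

67.6 dB SPL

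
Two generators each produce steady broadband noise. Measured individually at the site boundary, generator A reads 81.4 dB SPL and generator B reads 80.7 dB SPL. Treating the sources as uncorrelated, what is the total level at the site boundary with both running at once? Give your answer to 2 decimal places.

84.07 dB SPL

Incoherent sources sum as intensities:
L_total = 10·log₁₀(10^(81.4/10) + 10^(80.7/10)) = 10·log₁₀(255500000) = 84.07 dB SPL.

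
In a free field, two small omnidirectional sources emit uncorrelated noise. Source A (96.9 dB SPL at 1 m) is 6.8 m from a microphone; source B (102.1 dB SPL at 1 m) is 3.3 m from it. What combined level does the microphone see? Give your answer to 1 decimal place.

At the listener: L_A = 96.9 − 20·log₁₀(6.8) = 80.25 dB; L_B = 102.1 − 20·log₁₀(3.3) = 91.73 dB.
Combined: 10·log₁₀(10^(80.25/10)+10^(91.73/10)) = 92.0 dB SPL.

92.0 dB SPL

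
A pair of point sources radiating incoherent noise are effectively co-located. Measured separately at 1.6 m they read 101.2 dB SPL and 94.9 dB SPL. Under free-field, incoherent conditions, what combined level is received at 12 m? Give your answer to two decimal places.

84.61 dB SPL

Combined at 1.6 m: 10·log₁₀(10^(101.2/10)+10^(94.9/10)) = 102.115 dB SPL.
Then apply −20·log₁₀(12/1.6) = -17.501 dB → 84.61 dB SPL.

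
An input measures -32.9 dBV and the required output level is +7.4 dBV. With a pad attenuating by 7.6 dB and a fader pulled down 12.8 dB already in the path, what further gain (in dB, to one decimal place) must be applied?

The required make-up gain is the shortfall in the dB sum.
G = +7.4 − (-32.9) + 7.6 + 12.8 = 60.7 dB.

60.7 dB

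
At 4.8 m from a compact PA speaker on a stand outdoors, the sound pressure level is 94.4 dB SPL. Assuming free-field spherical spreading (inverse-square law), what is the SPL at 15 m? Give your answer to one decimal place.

Inverse-square spreading gives ΔL = −20·log₁₀(d₂/d₁).
ΔL = −20·log₁₀(15/4.8) = -9.90 dB, so L₂ = 94.4 + (-9.90) = 84.5 dB SPL.

84.5 dB SPL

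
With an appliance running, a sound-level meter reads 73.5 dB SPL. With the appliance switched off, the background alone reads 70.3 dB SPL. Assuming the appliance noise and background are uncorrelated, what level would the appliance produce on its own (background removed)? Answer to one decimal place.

70.7 dB SPL

Remove the background by subtracting linear intensities:
L_src = 10·log₁₀(10^(73.5/10) − 10^(70.3/10)) = 10·log₁₀(11670000) = 70.7 dB SPL.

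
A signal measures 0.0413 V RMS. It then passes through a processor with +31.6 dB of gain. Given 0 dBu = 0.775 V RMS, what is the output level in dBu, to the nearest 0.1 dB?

+6.1 dBu

Input level: 20·log₁₀(0.0413/0.775) = -25.47 dBu.
Output: -25.47 + 31.6 = +6.1 dBu.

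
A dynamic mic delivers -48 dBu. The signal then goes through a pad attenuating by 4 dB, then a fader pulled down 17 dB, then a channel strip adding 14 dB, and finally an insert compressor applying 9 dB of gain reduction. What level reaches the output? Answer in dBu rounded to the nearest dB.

In dB, series stages simply add:
-48 − 4 − 17 + 14 − 9 = -64 dBu.

-64 dBu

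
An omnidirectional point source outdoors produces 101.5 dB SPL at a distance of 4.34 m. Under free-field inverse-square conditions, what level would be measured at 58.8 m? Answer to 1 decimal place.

78.9 dB SPL

Free-field point source: level drops by 20·log₁₀ of the distance ratio.
ΔL = −20·log₁₀(58.8/4.34) = -22.64 dB, so L₂ = 101.5 + (-22.64) = 78.9 dB SPL.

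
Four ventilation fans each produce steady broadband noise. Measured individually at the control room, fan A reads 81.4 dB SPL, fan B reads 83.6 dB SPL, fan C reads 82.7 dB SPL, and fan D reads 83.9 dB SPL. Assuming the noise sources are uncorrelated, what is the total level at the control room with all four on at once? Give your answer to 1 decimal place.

Uncorrelated sources add in intensity (power), not in dB.
L_total = 10·log₁₀(10^(81.4/10) + 10^(83.6/10) + 10^(82.7/10) + 10^(83.9/10)) = 10·log₁₀(798800000) = 89.0 dB SPL.

89.0 dB SPL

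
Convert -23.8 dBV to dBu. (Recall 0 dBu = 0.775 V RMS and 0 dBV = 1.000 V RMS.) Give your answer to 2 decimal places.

-21.59 dBu

The offset between the scales is 20·log₁₀(0.775/1.000) = −2.214 dB.
So dBu = -23.8 + 2.214 = -21.59 dBu.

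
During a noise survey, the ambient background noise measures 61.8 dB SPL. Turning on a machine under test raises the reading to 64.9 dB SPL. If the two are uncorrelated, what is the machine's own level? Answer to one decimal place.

62.0 dB SPL

Remove the background by subtracting linear intensities:
L_src = 10·log₁₀(10^(64.9/10) − 10^(61.8/10)) = 10·log₁₀(1577000) = 62.0 dB SPL.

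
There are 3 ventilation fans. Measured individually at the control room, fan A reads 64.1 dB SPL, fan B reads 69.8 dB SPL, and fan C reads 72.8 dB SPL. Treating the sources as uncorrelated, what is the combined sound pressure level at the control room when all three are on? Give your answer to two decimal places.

Uncorrelated sources add in intensity (power), not in dB.
L_total = 10·log₁₀(10^(64.1/10) + 10^(69.8/10) + 10^(72.8/10)) = 10·log₁₀(31170000) = 74.94 dB SPL.

74.94 dB SPL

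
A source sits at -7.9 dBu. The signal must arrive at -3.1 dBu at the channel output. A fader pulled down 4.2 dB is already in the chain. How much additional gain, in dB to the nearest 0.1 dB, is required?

9.0 dB

The required make-up gain is the shortfall in the dB sum.
G = -3.1 − (-7.9) + 4.2 = 9.0 dB.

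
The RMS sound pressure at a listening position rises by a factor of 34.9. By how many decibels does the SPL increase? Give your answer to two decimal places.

SPL change from a pressure ratio uses the 20·log₁₀ form:
20·log₁₀(34.9) = 30.86 dB.

30.86 dB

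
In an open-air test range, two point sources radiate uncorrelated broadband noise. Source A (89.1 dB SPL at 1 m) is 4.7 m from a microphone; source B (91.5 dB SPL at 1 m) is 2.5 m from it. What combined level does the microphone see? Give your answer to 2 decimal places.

84.20 dB SPL

At the listener: L_A = 89.1 − 20·log₁₀(4.7) = 75.658 dB; L_B = 91.5 − 20·log₁₀(2.5) = 83.541 dB.
Combined: 10·log₁₀(10^(75.658/10)+10^(83.541/10)) = 84.20 dB SPL.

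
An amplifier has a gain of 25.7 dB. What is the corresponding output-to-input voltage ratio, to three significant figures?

19.3

Voltage ratio = 10^(dB/20).
10^(25.7/20) = 10^(1.285) = 19.3.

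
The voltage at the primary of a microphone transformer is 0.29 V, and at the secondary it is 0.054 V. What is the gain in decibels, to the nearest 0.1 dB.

Voltage ratio → dB uses the 20·log₁₀ form:
20·log₁₀(0.054/0.29) = 20·log₁₀(0.1862) = -14.6 dB.

-14.6 dB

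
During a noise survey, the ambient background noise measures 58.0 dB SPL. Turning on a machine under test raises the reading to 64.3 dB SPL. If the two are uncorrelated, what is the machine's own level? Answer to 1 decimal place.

63.1 dB SPL

Remove the background by subtracting linear intensities:
L_src = 10·log₁₀(10^(64.3/10) − 10^(58.0/10)) = 10·log₁₀(2061000) = 63.1 dB SPL.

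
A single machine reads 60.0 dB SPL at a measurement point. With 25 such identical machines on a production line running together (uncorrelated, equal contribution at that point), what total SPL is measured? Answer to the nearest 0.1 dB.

74.0 dB SPL

25 equal incoherent sources raise the level by 10·log₁₀(25) = 13.98 dB.
L_total = 60.0 + 13.98 = 74.0 dB SPL.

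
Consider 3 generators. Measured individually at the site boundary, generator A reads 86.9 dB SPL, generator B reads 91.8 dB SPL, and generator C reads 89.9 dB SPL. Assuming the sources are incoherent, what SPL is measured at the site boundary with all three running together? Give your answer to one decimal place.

Add the sources as powers (linear), then convert back to dB:
L_total = 10·log₁₀(10^(86.9/10) + 10^(91.8/10) + 10^(89.9/10)) = 10·log₁₀(2981000000) = 94.7 dB SPL.

94.7 dB SPL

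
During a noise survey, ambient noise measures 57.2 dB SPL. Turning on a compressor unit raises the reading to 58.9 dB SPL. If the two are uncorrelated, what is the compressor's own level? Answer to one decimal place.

54.0 dB SPL

Remove the background by subtracting linear intensities:
L_src = 10·log₁₀(10^(58.9/10) − 10^(57.2/10)) = 10·log₁₀(251400) = 54.0 dB SPL.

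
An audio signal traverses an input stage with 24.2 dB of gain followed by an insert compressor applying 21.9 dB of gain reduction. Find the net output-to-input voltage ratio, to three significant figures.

1.30

Net gain = 24.2 + (−21.9) = 2.3 dB.
Voltage ratio = 10^(2.3/20) = 1.30.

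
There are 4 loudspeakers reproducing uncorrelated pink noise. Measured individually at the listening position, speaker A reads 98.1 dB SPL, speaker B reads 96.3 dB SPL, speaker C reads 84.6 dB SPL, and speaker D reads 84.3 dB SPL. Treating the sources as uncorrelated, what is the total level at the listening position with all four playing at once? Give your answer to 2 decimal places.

Uncorrelated sources add in intensity (power), not in dB.
L_total = 10·log₁₀(10^(98.1/10) + 10^(96.3/10) + 10^(84.6/10) + 10^(84.3/10)) = 10·log₁₀(11280000000) = 100.52 dB SPL.

100.52 dB SPL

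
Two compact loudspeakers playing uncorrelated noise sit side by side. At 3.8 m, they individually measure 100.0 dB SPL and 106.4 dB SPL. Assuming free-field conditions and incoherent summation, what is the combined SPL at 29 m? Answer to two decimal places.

89.64 dB SPL

Combined at 3.8 m: 10·log₁₀(10^(100.0/10)+10^(106.4/10)) = 107.296 dB SPL.
Then apply −20·log₁₀(29/3.8) = -17.652 dB → 89.64 dB SPL.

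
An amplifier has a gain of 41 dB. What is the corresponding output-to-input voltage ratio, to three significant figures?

Voltage ratio = 10^(dB/20).
10^(41/20) = 10^(2.050) = 112.

112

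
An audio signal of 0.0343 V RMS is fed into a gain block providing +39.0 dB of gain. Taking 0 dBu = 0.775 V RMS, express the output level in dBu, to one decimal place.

Input level: 20·log₁₀(0.0343/0.775) = -27.08 dBu.
Output: -27.08 + 39.0 = +11.9 dBu.

+11.9 dBu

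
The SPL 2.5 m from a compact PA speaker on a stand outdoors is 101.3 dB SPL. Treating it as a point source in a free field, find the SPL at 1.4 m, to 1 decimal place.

For a point source in a free field, ΔL = −20·log₁₀(d₂/d₁).
ΔL = −20·log₁₀(1.4/2.5) = 5.04 dB, so L₂ = 101.3 + (5.04) = 106.3 dB SPL.

106.3 dB SPL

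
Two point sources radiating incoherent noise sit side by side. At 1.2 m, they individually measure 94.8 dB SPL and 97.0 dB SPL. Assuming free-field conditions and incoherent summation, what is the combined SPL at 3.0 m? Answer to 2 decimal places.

91.09 dB SPL

Combined at 1.2 m: 10·log₁₀(10^(94.8/10)+10^(97.0/10)) = 99.048 dB SPL.
Then apply −20·log₁₀(3.0/1.2) = -7.959 dB → 91.09 dB SPL.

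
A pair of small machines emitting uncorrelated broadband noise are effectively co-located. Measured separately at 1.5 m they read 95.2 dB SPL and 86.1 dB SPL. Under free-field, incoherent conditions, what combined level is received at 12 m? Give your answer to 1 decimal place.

Combined at 1.5 m: 10·log₁₀(10^(95.2/10)+10^(86.1/10)) = 95.70 dB SPL.
Then apply −20·log₁₀(12/1.5) = -18.06 dB → 77.6 dB SPL.

77.6 dB SPL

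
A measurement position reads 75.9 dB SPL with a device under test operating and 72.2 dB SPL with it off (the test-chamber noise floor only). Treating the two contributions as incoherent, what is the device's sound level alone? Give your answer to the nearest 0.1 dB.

73.5 dB SPL

Subtract intensities: L_src = 10·log₁₀(10^(L_total/10) − 10^(L_bg/10)).
L_src = 10·log₁₀(10^(75.9/10) − 10^(72.2/10)) = 10·log₁₀(22310000) = 73.5 dB SPL.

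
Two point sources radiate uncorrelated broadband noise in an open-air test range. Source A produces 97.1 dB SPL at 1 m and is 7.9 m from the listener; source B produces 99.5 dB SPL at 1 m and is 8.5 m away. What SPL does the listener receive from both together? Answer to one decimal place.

83.1 dB SPL

At the listener: L_A = 97.1 − 20·log₁₀(7.9) = 79.15 dB; L_B = 99.5 − 20·log₁₀(8.5) = 80.91 dB.
Combined: 10·log₁₀(10^(79.15/10)+10^(80.91/10)) = 83.1 dB SPL.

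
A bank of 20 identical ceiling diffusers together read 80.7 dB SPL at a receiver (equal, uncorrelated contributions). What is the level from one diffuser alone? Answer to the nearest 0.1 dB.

20 equal incoherent sources add 10·log₁₀(20) = 13.01 dB over one source.
L_one = 80.7 − 13.01 = 67.7 dB SPL.

67.7 dB SPL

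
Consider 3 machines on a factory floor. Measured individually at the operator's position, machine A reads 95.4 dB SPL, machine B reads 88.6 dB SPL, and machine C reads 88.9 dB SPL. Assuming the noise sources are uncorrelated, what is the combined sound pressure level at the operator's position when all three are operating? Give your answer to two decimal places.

96.96 dB SPL

Incoherent sources sum as intensities:
L_total = 10·log₁₀(10^(95.4/10) + 10^(88.6/10) + 10^(88.9/10)) = 10·log₁₀(4968000000) = 96.96 dB SPL.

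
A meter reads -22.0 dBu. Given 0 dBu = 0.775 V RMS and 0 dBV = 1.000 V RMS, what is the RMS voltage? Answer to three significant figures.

0.0616 V

V = 0.775 V × 10^(-22.0/20).
= 0.775 × 0.07943 = 0.0616 V.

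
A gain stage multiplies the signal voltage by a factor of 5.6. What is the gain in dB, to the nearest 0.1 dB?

15.0 dB

Voltage ratio → dB uses the 20·log₁₀ form:
20·log₁₀(5.6) = 15.0 dB.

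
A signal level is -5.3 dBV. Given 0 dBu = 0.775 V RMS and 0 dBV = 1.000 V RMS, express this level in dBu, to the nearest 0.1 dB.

The offset between the scales is 20·log₁₀(0.775/1.000) = −2.214 dB.
So dBu = -5.3 + 2.214 = -3.1 dBu.

-3.1 dBu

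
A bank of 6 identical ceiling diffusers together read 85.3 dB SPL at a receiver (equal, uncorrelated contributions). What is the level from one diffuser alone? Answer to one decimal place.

77.5 dB SPL

6 equal incoherent sources add 10·log₁₀(6) = 7.78 dB over one source.
L_one = 85.3 − 7.78 = 77.5 dB SPL.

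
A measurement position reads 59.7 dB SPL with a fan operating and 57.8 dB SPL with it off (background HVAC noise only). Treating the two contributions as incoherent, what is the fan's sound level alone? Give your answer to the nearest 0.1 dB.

Background correction is a power subtraction:
L_src = 10·log₁₀(10^(59.7/10) − 10^(57.8/10)) = 10·log₁₀(330700) = 55.2 dB SPL.

55.2 dB SPL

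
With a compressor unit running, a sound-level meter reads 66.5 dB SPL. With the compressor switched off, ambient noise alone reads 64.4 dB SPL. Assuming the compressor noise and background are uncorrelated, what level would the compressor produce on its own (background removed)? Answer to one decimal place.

62.3 dB SPL

Background correction is a power subtraction:
L_src = 10·log₁₀(10^(66.5/10) − 10^(64.4/10)) = 10·log₁₀(1713000) = 62.3 dB SPL.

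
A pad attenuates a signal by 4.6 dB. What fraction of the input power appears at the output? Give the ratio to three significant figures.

Power ratio = 10^(dB/10).
10^(-4.6/10) = 10^(-0.4600) = 0.347.

0.347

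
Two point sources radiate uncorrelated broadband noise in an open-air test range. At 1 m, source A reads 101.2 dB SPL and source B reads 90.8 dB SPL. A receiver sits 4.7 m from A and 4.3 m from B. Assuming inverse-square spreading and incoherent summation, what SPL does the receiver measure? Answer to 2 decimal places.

88.21 dB SPL

At the listener: L_A = 101.2 − 20·log₁₀(4.7) = 87.758 dB; L_B = 90.8 − 20·log₁₀(4.3) = 78.131 dB.
Combined: 10·log₁₀(10^(87.758/10)+10^(78.131/10)) = 88.21 dB SPL.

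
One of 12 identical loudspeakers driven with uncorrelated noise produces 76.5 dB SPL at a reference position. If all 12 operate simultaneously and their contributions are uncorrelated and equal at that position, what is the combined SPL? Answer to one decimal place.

87.3 dB SPL

12 equal incoherent sources raise the level by 10·log₁₀(12) = 10.79 dB.
L_total = 76.5 + 10.79 = 87.3 dB SPL.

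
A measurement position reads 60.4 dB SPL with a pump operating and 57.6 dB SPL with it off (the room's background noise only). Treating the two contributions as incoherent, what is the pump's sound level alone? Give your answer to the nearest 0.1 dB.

57.2 dB SPL

Background correction is a power subtraction:
L_src = 10·log₁₀(10^(60.4/10) − 10^(57.6/10)) = 10·log₁₀(521000) = 57.2 dB SPL.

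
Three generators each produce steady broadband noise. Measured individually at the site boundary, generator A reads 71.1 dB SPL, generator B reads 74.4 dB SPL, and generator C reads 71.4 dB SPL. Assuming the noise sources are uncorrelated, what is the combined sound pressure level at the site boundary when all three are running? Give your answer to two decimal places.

Incoherent sources sum as intensities:
L_total = 10·log₁₀(10^(71.1/10) + 10^(74.4/10) + 10^(71.4/10)) = 10·log₁₀(54230000) = 77.34 dB SPL.

77.34 dB SPL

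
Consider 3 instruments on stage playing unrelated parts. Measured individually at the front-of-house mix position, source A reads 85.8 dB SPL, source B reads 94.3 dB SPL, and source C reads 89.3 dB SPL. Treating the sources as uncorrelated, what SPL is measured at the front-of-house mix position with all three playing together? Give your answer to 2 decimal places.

Add the sources as powers (linear), then convert back to dB:
L_total = 10·log₁₀(10^(85.8/10) + 10^(94.3/10) + 10^(89.3/10)) = 10·log₁₀(3923000000) = 95.94 dB SPL.

95.94 dB SPL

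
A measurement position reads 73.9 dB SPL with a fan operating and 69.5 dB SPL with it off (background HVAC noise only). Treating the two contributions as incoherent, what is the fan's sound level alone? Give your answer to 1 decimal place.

71.9 dB SPL

Background correction is a power subtraction:
L_src = 10·log₁₀(10^(73.9/10) − 10^(69.5/10)) = 10·log₁₀(15630000) = 71.9 dB SPL.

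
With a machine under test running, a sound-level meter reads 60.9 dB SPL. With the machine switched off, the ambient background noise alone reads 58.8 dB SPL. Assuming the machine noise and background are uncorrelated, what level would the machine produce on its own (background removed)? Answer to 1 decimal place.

56.7 dB SPL

Subtract intensities: L_src = 10·log₁₀(10^(L_total/10) − 10^(L_bg/10)).
L_src = 10·log₁₀(10^(60.9/10) − 10^(58.8/10)) = 10·log₁₀(471700) = 56.7 dB SPL.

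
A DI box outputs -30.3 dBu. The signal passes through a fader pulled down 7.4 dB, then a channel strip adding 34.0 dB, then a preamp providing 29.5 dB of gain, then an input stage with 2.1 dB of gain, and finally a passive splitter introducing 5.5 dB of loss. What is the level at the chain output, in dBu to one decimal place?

Cascaded gains and losses add directly in dB.
-30.3 − 7.4 + 34.0 + 29.5 + 2.1 − 5.5 = +22.4 dBu.

+22.4 dBu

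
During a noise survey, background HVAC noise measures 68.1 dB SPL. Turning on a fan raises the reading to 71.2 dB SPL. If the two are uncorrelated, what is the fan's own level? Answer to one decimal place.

Remove the background by subtracting linear intensities:
L_src = 10·log₁₀(10^(71.2/10) − 10^(68.1/10)) = 10·log₁₀(6726000) = 68.3 dB SPL.

68.3 dB SPL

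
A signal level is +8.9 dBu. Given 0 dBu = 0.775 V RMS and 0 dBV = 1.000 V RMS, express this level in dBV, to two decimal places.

The offset between the scales is 20·log₁₀(0.775/1.000) = −2.214 dB.
So dBV = +8.9 − 2.214 = +6.69 dBV.

+6.69 dBV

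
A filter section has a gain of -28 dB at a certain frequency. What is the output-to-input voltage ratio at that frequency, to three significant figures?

0.0398

Voltage ratio = 10^(dB/20).
10^(-28/20) = 10^(-1.400) = 0.0398.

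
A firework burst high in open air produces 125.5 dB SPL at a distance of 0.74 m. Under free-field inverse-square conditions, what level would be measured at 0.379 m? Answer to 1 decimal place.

131.3 dB SPL

For a point source in a free field, ΔL = −20·log₁₀(d₂/d₁).
ΔL = −20·log₁₀(0.379/0.74) = 5.81 dB, so L₂ = 125.5 + (5.81) = 131.3 dB SPL.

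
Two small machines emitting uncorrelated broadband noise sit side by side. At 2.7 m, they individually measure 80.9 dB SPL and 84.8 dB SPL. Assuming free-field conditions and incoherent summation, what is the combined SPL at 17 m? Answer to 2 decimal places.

Combined at 2.7 m: 10·log₁₀(10^(80.9/10)+10^(84.8/10)) = 86.284 dB SPL.
Then apply −20·log₁₀(17/2.7) = -15.982 dB → 70.30 dB SPL.

70.30 dB SPL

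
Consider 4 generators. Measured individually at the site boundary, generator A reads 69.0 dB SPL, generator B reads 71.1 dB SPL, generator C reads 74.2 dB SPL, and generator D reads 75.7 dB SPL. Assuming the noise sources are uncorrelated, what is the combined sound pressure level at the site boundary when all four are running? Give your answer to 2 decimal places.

79.26 dB SPL

Incoherent sources sum as intensities:
L_total = 10·log₁₀(10^(69.0/10) + 10^(71.1/10) + 10^(74.2/10) + 10^(75.7/10)) = 10·log₁₀(84280000) = 79.26 dB SPL.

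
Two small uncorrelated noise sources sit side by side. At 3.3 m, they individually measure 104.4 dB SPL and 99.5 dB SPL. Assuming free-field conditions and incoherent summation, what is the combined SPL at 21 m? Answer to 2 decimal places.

89.54 dB SPL

Combined at 3.3 m: 10·log₁₀(10^(104.4/10)+10^(99.5/10)) = 105.618 dB SPL.
Then apply −20·log₁₀(21/3.3) = -16.074 dB → 89.54 dB SPL.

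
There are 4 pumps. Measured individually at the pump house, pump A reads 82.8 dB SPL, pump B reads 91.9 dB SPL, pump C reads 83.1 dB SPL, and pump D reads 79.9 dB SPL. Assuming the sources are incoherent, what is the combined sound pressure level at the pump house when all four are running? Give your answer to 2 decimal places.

93.10 dB SPL

Uncorrelated sources add in intensity (power), not in dB.
L_total = 10·log₁₀(10^(82.8/10) + 10^(91.9/10) + 10^(83.1/10) + 10^(79.9/10)) = 10·log₁₀(2041000000) = 93.10 dB SPL.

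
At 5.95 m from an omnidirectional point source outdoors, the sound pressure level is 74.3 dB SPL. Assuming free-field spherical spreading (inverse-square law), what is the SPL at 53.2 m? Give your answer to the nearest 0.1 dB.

55.3 dB SPL

Inverse-square spreading gives ΔL = −20·log₁₀(d₂/d₁).
ΔL = −20·log₁₀(53.2/5.95) = -19.03 dB, so L₂ = 74.3 + (-19.03) = 55.3 dB SPL.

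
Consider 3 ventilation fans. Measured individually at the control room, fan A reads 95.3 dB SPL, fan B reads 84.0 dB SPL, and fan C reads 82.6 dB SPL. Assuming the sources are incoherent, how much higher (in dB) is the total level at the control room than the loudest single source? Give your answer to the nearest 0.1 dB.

Add the sources as powers (linear), then convert back to dB:
L_total = 10·log₁₀(10^(95.3/10) + 10^(84.0/10) + 10^(82.6/10)) = 95.82 dB SPL.
Excess over the loudest (95.3 dB): 95.82 − 95.3 = 0.5 dB.

0.5 dB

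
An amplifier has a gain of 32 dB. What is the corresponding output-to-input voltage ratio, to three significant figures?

39.8

Voltage ratio = 10^(dB/20).
10^(32/20) = 10^(1.600) = 39.8.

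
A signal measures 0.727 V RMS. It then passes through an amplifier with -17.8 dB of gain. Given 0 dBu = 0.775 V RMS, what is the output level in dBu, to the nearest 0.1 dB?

-18.4 dBu

Input level: 20·log₁₀(0.727/0.775) = -0.56 dBu.
Output: -0.56 − 17.8 = -18.4 dBu.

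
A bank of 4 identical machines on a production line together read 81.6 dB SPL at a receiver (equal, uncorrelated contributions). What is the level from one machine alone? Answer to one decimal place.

4 equal incoherent sources add 10·log₁₀(4) = 6.02 dB over one source.
L_one = 81.6 − 6.02 = 75.6 dB SPL.

75.6 dB SPL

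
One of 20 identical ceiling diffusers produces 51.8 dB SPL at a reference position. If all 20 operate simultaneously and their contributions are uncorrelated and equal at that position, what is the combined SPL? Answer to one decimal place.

20 equal incoherent sources raise the level by 10·log₁₀(20) = 13.01 dB.
L_total = 51.8 + 13.01 = 64.8 dB SPL.

64.8 dB SPL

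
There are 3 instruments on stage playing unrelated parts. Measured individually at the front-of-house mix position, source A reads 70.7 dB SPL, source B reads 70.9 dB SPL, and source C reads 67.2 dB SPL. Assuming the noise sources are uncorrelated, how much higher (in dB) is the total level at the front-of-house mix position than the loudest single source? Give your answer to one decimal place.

Add the sources as powers (linear), then convert back to dB:
L_total = 10·log₁₀(10^(70.7/10) + 10^(70.9/10) + 10^(67.2/10)) = 74.67 dB SPL.
Excess over the loudest (70.9 dB): 74.67 − 70.9 = 3.8 dB.

3.8 dB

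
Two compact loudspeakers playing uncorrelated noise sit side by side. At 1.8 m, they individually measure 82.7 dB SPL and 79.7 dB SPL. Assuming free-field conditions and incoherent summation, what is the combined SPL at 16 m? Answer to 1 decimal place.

65.5 dB SPL

Combined at 1.8 m: 10·log₁₀(10^(82.7/10)+10^(79.7/10)) = 84.46 dB SPL.
Then apply −20·log₁₀(16/1.8) = -18.98 dB → 65.5 dB SPL.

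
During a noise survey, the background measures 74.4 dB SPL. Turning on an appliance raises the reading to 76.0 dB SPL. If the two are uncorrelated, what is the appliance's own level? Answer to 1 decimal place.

70.9 dB SPL

Background correction is a power subtraction:
L_src = 10·log₁₀(10^(76.0/10) − 10^(74.4/10)) = 10·log₁₀(12270000) = 70.9 dB SPL.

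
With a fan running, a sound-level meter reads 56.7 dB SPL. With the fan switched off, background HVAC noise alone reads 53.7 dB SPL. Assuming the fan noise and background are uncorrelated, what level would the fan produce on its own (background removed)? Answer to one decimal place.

53.7 dB SPL

Background correction is a power subtraction:
L_src = 10·log₁₀(10^(56.7/10) − 10^(53.7/10)) = 10·log₁₀(233300) = 53.7 dB SPL.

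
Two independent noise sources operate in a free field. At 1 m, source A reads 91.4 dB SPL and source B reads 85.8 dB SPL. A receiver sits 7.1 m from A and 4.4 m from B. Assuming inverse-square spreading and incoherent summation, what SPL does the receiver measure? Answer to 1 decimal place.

At the listener: L_A = 91.4 − 20·log₁₀(7.1) = 74.37 dB; L_B = 85.8 − 20·log₁₀(4.4) = 72.93 dB.
Combined: 10·log₁₀(10^(74.37/10)+10^(72.93/10)) = 76.7 dB SPL.

76.7 dB SPL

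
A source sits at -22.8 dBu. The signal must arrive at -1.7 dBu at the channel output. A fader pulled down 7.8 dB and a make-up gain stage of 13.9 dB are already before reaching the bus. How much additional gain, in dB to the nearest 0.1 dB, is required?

15.0 dB

The required make-up gain is the shortfall in the dB sum.
G = -1.7 − (-22.8) + 7.8 − 13.9 = 15.0 dB.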